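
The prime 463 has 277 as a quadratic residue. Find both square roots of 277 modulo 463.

Since 463 ≡ 3 (mod 4), a square root of 277 is 277^((463+1)/4) = 277^116 mod 463.
Repeated squaring: 277^2≡334, 277^4≡436, 277^8≡266, 277^16≡380, 277^32≡407, 277^64≡358 (mod 463).
277^116 = 277^(64+32+16+4) ≡ 100 (mod 463).
Check: 100² = 10000 ≡ 277 (mod 463). The two roots are 100 and 363.

100, 363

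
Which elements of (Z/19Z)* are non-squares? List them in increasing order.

2, 3, 8, 10, 12, 13, 14, 15, 18

Square k = 1,…,9 (k and 19−k give the same square):
1²=1, 2²=4, 3²=9, 4²=16, 5²≡6, 6²≡17, 7²≡11, 8²≡7, 9²≡5 (mod 19).
The residues are {1, 4, 5, 6, 7, 9, 11, 16, 17}; the non-residues are the remaining 9 nonzero classes.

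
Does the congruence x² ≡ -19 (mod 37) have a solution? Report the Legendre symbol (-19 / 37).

-1

Euler's criterion: (-19/37) ≡ 18^18 (mod 37).
18^2 ≡ 28 (mod 37)
18^4 ≡ 7 (mod 37)
18^8 ≡ 12 (mod 37)
18^16 ≡ 33 (mod 37)
18^18 = 18^(16+2) ≡ 36 (mod 37).
Result is 36 ≡ −1, so (-19/37) = −1.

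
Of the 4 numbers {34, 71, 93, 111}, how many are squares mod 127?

2

(34/127) = +1 → QR.
(71/127) = +1 → QR.
(93/127) = -1 → non-residue.
(111/127) = -1 → non-residue.
Total quadratic residues among the 4: 2.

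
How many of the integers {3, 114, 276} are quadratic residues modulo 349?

(3/349) = +1 → QR.
(114/349) = -1 → non-residue.
(276/349) = +1 → QR.
Total quadratic residues among the 3: 2.

2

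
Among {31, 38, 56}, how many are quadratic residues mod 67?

1

(31/67) = -1 → non-residue.
(38/67) = -1 → non-residue.
(56/67) = +1 → QR.
Total quadratic residues among the 3: 1.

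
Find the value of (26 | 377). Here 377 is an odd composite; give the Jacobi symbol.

Pull out 2: since 377 ≡ 1 (mod 8), (2/377) = +1.
Reciprocity: 13 ≡ 1 and 377 ≡ 1 (mod 4), so (13/377) = +(377/13).
Reduce top mod 13: now compute (0/13).
Top reduces to 0: gcd > 1, so the symbol is 0.

0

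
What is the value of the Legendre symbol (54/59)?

-1

Pull out 2: since 59 ≡ 3 (mod 8), (2/59) = -1.
Reciprocity: 27 ≡ 3 and 59 ≡ 3 (mod 4), so (27/59) = −(59/27).
Reduce top mod 27: now compute (5/27).
Reciprocity: 5 ≡ 1 and 27 ≡ 3 (mod 4), so (5/27) = +(27/5).
Reduce top mod 5: now compute (2/5).
Pull out 2: since 5 ≡ 5 (mod 8), (2/5) = -1.
Reached (1/5) = 1. Collecting the sign flips along the way, the symbol is -1.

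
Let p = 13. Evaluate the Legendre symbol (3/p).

1

Euler's criterion: (3/13) ≡ 3^6 (mod 13).
3^2 ≡ 9 (mod 13)
3^4 ≡ 3 (mod 13)
3^6 = 3^(4+2) ≡ 1 (mod 13).
Result is 1, so (3/13) = 1.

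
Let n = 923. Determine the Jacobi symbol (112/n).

1

Pull out 2^4: since 923 ≡ 3 (mod 8), (2/923) = -1, so (2/923)^4 = +1.
Reciprocity: 7 ≡ 3 and 923 ≡ 3 (mod 4), so (7/923) = −(923/7).
Reduce top mod 7: now compute (6/7).
Pull out 2: since 7 ≡ 7 (mod 8), (2/7) = +1.
Reciprocity: 3 ≡ 3 and 7 ≡ 3 (mod 4), so (3/7) = −(7/3).
Reduce top mod 3: now compute (1/3).
Reached (1/3) = 1. Collecting the sign flips along the way, the symbol is +1.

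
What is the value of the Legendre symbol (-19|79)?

-1

Euler's criterion: (-19/79) ≡ 60^39 (mod 79).
60^2 ≡ 45 (mod 79)
60^4 ≡ 50 (mod 79)
60^8 ≡ 51 (mod 79)
60^16 ≡ 73 (mod 79)
60^32 ≡ 36 (mod 79)
60^39 = 60^(32+4+2+1) ≡ 78 (mod 79).
Result is 78 ≡ −1, so (-19/79) = −1.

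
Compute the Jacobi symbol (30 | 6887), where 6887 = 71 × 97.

Pull out 2: since 6887 ≡ 7 (mod 8), (2/6887) = +1.
Reciprocity: 15 ≡ 3 and 6887 ≡ 3 (mod 4), so (15/6887) = −(6887/15).
Reduce top mod 15: now compute (2/15).
Pull out 2: since 15 ≡ 7 (mod 8), (2/15) = +1.
Reached (1/15) = 1. Collecting the sign flips along the way, the symbol is -1.

-1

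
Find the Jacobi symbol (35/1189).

Reciprocity: 35 ≡ 3 and 1189 ≡ 1 (mod 4), so (35/1189) = +(1189/35).
Reduce top mod 35: now compute (34/35).
Pull out 2: since 35 ≡ 3 (mod 8), (2/35) = -1.
Reciprocity: 17 ≡ 1 and 35 ≡ 3 (mod 4), so (17/35) = +(35/17).
Reduce top mod 17: now compute (1/17).
Reached (1/17) = 1. Collecting the sign flips along the way, the symbol is -1.

-1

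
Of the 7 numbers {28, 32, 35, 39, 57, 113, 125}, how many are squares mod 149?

(28/149) = +1 → QR.
(32/149) = -1 → non-residue.
(35/149) = +1 → QR.
(39/149) = +1 → QR.
(57/149) = -1 → non-residue.
(113/149) = +1 → QR.
(125/149) = +1 → QR.
Total quadratic residues among the 7: 5.

5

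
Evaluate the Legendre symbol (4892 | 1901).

-1

First reduce: 4892 ≡ 1090 (mod 1901).
Pull out 2: since 1901 ≡ 5 (mod 8), (2/1901) = -1.
Reciprocity: 545 ≡ 1 and 1901 ≡ 1 (mod 4), so (545/1901) = +(1901/545).
Reduce top mod 545: now compute (266/545).
Pull out 2: since 545 ≡ 1 (mod 8), (2/545) = +1.
Reciprocity: 133 ≡ 1 and 545 ≡ 1 (mod 4), so (133/545) = +(545/133).
Reduce top mod 133: now compute (13/133).
Reciprocity: 13 ≡ 1 and 133 ≡ 1 (mod 4), so (13/133) = +(133/13).
Reduce top mod 13: now compute (3/13).
Reciprocity: 3 ≡ 3 and 13 ≡ 1 (mod 4), so (3/13) = +(13/3).
Reduce top mod 3: now compute (1/3).
Reached (1/3) = 1. Collecting the sign flips along the way, the symbol is -1.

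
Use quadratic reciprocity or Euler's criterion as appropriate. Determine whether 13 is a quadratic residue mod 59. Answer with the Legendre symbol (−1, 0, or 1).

-1

Reciprocity: 13 ≡ 1 and 59 ≡ 3 (mod 4), so (13/59) = +(59/13).
Reduce top mod 13: now compute (7/13).
Reciprocity: 7 ≡ 3 and 13 ≡ 1 (mod 4), so (7/13) = +(13/7).
Reduce top mod 7: now compute (6/7).
Pull out 2: since 7 ≡ 7 (mod 8), (2/7) = +1.
Reciprocity: 3 ≡ 3 and 7 ≡ 3 (mod 4), so (3/7) = −(7/3).
Reduce top mod 3: now compute (1/3).
Reached (1/3) = 1. Collecting the sign flips along the way, the symbol is -1.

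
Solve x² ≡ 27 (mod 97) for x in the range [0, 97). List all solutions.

30, 67

97 ≡ 1 (mod 4), so we find a root by search.
Trying successive values, 30² = 900 ≡ 27 (mod 97). The other root is 97 − 30 = 67.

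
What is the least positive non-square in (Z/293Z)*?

2

(2/293) = −1, so 2 is the smallest positive non-residue mod 293.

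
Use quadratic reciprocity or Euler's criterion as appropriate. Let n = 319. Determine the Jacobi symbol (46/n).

Pull out 2: since 319 ≡ 7 (mod 8), (2/319) = +1.
Reciprocity: 23 ≡ 3 and 319 ≡ 3 (mod 4), so (23/319) = −(319/23).
Reduce top mod 23: now compute (20/23).
Pull out 2^2: since 23 ≡ 7 (mod 8), (2/23) = +1, so (2/23)^2 = +1.
Reciprocity: 5 ≡ 1 and 23 ≡ 3 (mod 4), so (5/23) = +(23/5).
Reduce top mod 5: now compute (3/5).
Reciprocity: 3 ≡ 3 and 5 ≡ 1 (mod 4), so (3/5) = +(5/3).
Reduce top mod 3: now compute (2/3).
Pull out 2: since 3 ≡ 3 (mod 8), (2/3) = -1.
Reached (1/3) = 1. Collecting the sign flips along the way, the symbol is +1.

1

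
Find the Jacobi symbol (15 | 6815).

0

Reciprocity: 15 ≡ 3 and 6815 ≡ 3 (mod 4), so (15/6815) = −(6815/15).
Reduce top mod 15: now compute (5/15).
Reciprocity: 5 ≡ 1 and 15 ≡ 3 (mod 4), so (5/15) = +(15/5).
Reduce top mod 5: now compute (0/5).
Top reduces to 0: gcd > 1, so the symbol is 0.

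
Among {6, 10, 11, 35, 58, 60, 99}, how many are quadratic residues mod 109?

2

(6/109) = -1 → non-residue.
(10/109) = -1 → non-residue.
(11/109) = -1 → non-residue.
(35/109) = +1 → QR.
(58/109) = -1 → non-residue.
(60/109) = +1 → QR.
(99/109) = -1 → non-residue.
Total quadratic residues among the 7: 2.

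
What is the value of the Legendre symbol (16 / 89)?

1

Pull out 2^4: since 89 ≡ 1 (mod 8), (2/89) = +1, so (2/89)^4 = +1.
Reached (1/89) = 1. Collecting the sign flips along the way, the symbol is +1.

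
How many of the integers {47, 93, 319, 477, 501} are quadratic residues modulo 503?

1

(47/503) = +1 → QR.
(93/503) = -1 → non-residue.
(319/503) = -1 → non-residue.
(477/503) = -1 → non-residue.
(501/503) = -1 → non-residue.
Total quadratic residues among the 5: 1.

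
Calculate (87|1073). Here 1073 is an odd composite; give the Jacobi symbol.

0

Reciprocity: 87 ≡ 3 and 1073 ≡ 1 (mod 4), so (87/1073) = +(1073/87).
Reduce top mod 87: now compute (29/87).
Reciprocity: 29 ≡ 1 and 87 ≡ 3 (mod 4), so (29/87) = +(87/29).
Reduce top mod 29: now compute (0/29).
Top reduces to 0: gcd > 1, so the symbol is 0.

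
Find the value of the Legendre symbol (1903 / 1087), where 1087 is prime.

-1

First reduce: 1903 ≡ 816 (mod 1087).
Pull out 2^4: since 1087 ≡ 7 (mod 8), (2/1087) = +1, so (2/1087)^4 = +1.
Reciprocity: 51 ≡ 3 and 1087 ≡ 3 (mod 4), so (51/1087) = −(1087/51).
Reduce top mod 51: now compute (16/51).
Pull out 2^4: since 51 ≡ 3 (mod 8), (2/51) = -1, so (2/51)^4 = +1.
Reached (1/51) = 1. Collecting the sign flips along the way, the symbol is -1.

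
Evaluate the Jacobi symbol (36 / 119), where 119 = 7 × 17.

Pull out 2^2: since 119 ≡ 7 (mod 8), (2/119) = +1, so (2/119)^2 = +1.
Reciprocity: 9 ≡ 1 and 119 ≡ 3 (mod 4), so (9/119) = +(119/9).
Reduce top mod 9: now compute (2/9).
Pull out 2: since 9 ≡ 1 (mod 8), (2/9) = +1.
Reached (1/9) = 1. Collecting the sign flips along the way, the symbol is +1.

1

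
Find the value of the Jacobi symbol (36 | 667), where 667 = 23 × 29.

1

Pull out 2^2: since 667 ≡ 3 (mod 8), (2/667) = -1, so (2/667)^2 = +1.
Reciprocity: 9 ≡ 1 and 667 ≡ 3 (mod 4), so (9/667) = +(667/9).
Reduce top mod 9: now compute (1/9).
Reached (1/9) = 1. Collecting the sign flips along the way, the symbol is +1.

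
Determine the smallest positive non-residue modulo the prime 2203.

(2/2203) = −1, so 2 is the smallest positive non-residue mod 2203.

2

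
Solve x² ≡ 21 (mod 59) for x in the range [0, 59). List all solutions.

27, 32

Since 59 ≡ 3 (mod 4), a square root of 21 is 21^((59+1)/4) = 21^15 mod 59.
Repeated squaring: 21^2≡28, 21^4≡17, 21^8≡53 (mod 59).
21^15 = 21^(8+4+2+1) ≡ 27 (mod 59).
Check: 27² = 729 ≡ 21 (mod 59). The two roots are 27 and 32.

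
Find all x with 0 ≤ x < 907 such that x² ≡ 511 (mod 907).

Since 907 ≡ 3 (mod 4), a square root of 511 is 511^((907+1)/4) = 511^227 mod 907.
Repeated squaring: 511^2≡812, 511^4≡862, 511^8≡211, 511^16≡78, 511^32≡642, 511^64≡386, 511^128≡248 (mod 907).
511^227 = 511^(128+64+32+2+1) ≡ 305 (mod 907).
Check: 305² = 93025 ≡ 511 (mod 907). The two roots are 305 and 602.

305, 602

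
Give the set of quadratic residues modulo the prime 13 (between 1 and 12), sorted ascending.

Square k = 1,…,6 (k and 13−k give the same square):
1²=1, 2²=4, 3²=9, 4²≡3, 5²≡12, 6²≡10 (mod 13).
So the quadratic residues mod 13 are {1, 3, 4, 9, 10, 12}.

1,3,4,9,10,12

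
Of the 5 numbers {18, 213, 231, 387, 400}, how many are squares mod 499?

(18/499) = -1 → non-residue.
(213/499) = +1 → QR.
(231/499) = -1 → non-residue.
(387/499) = +1 → QR.
(400/499) = +1 → QR.
Total quadratic residues among the 5: 3.

3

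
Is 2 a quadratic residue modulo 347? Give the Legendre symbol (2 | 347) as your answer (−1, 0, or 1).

-1

Pull out 2: since 347 ≡ 3 (mod 8), (2/347) = -1.
Reached (1/347) = 1. Collecting the sign flips along the way, the symbol is -1.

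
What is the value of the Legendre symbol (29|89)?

Reciprocity: 29 ≡ 1 and 89 ≡ 1 (mod 4), so (29/89) = +(89/29).
Reduce top mod 29: now compute (2/29).
Pull out 2: since 29 ≡ 5 (mod 8), (2/29) = -1.
Reached (1/29) = 1. Collecting the sign flips along the way, the symbol is -1.

-1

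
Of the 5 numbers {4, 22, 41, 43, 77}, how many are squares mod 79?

2

(4/79) = +1 → QR.
(22/79) = +1 → QR.
(41/79) = -1 → non-residue.
(43/79) = -1 → non-residue.
(77/79) = -1 → non-residue.
Total quadratic residues among the 5: 2.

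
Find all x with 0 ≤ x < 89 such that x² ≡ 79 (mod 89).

41, 48

89 ≡ 1 (mod 4), so we find a root by search.
Trying successive values, 41² = 1681 ≡ 79 (mod 89). The other root is 89 − 41 = 48.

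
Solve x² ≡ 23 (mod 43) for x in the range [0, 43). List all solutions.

18, 25

Since 43 ≡ 3 (mod 4), a square root of 23 is 23^((43+1)/4) = 23^11 mod 43.
Repeated squaring: 23^2≡13, 23^4≡40, 23^8≡9 (mod 43).
23^11 = 23^(8+2+1) ≡ 25 (mod 43).
Check: 25² = 625 ≡ 23 (mod 43). The two roots are 18 and 25.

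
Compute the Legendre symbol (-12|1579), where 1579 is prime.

1

First reduce: -12 ≡ 1567 (mod 1579).
Reciprocity: 1567 ≡ 3 and 1579 ≡ 3 (mod 4), so (1567/1579) = −(1579/1567).
Reduce top mod 1567: now compute (12/1567).
Pull out 2^2: since 1567 ≡ 7 (mod 8), (2/1567) = +1, so (2/1567)^2 = +1.
Reciprocity: 3 ≡ 3 and 1567 ≡ 3 (mod 4), so (3/1567) = −(1567/3).
Reduce top mod 3: now compute (1/3).
Reached (1/3) = 1. Collecting the sign flips along the way, the symbol is +1.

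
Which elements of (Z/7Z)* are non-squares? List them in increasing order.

Square k = 1,…,3 (k and 7−k give the same square):
1²=1, 2²=4, 3²≡2 (mod 7).
The residues are {1, 2, 4}; the non-residues are the remaining 3 nonzero classes.

3,5,6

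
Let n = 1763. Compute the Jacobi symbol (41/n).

0

Reciprocity: 41 ≡ 1 and 1763 ≡ 3 (mod 4), so (41/1763) = +(1763/41).
Reduce top mod 41: now compute (0/41).
Top reduces to 0: gcd > 1, so the symbol is 0.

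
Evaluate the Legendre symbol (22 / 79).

Pull out 2: since 79 ≡ 7 (mod 8), (2/79) = +1.
Reciprocity: 11 ≡ 3 and 79 ≡ 3 (mod 4), so (11/79) = −(79/11).
Reduce top mod 11: now compute (2/11).
Pull out 2: since 11 ≡ 3 (mod 8), (2/11) = -1.
Reached (1/11) = 1. Collecting the sign flips along the way, the symbol is +1.

1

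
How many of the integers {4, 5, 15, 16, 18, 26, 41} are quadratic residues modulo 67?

4

(4/67) = +1 → QR.
(5/67) = -1 → non-residue.
(15/67) = +1 → QR.
(16/67) = +1 → QR.
(18/67) = -1 → non-residue.
(26/67) = +1 → QR.
(41/67) = -1 → non-residue.
Total quadratic residues among the 7: 4.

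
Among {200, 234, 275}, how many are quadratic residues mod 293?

(200/293) = -1 → non-residue.
(234/293) = +1 → QR.
(275/293) = -1 → non-residue.
Total quadratic residues among the 3: 1.

1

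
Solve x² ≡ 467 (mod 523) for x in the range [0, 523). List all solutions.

102, 421

Since 523 ≡ 3 (mod 4), a square root of 467 is 467^((523+1)/4) = 467^131 mod 523.
Repeated squaring: 467^2≡521, 467^4≡4, 467^8≡16, 467^16≡256, 467^32≡161, 467^64≡294, 467^128≡141 (mod 523).
467^131 = 467^(128+2+1) ≡ 102 (mod 523).
Check: 102² = 10404 ≡ 467 (mod 523). The two roots are 102 and 421.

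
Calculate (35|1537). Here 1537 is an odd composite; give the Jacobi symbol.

-1

Reciprocity: 35 ≡ 3 and 1537 ≡ 1 (mod 4), so (35/1537) = +(1537/35).
Reduce top mod 35: now compute (32/35).
Pull out 2^5: since 35 ≡ 3 (mod 8), (2/35) = -1, so (2/35)^5 = -1.
Reached (1/35) = 1. Collecting the sign flips along the way, the symbol is -1.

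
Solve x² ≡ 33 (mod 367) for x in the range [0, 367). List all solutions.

Since 367 ≡ 3 (mod 4), a square root of 33 is 33^((367+1)/4) = 33^92 mod 367.
Repeated squaring: 33^2≡355, 33^4≡144, 33^8≡184, 33^16≡92, 33^32≡23, 33^64≡162 (mod 367).
33^92 = 33^(64+16+8+4) ≡ 347 (mod 367).
Check: 347² = 120409 ≡ 33 (mod 367). The two roots are 20 and 347.

20, 347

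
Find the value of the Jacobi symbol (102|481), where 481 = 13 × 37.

-1

Pull out 2: since 481 ≡ 1 (mod 8), (2/481) = +1.
Reciprocity: 51 ≡ 3 and 481 ≡ 1 (mod 4), so (51/481) = +(481/51).
Reduce top mod 51: now compute (22/51).
Pull out 2: since 51 ≡ 3 (mod 8), (2/51) = -1.
Reciprocity: 11 ≡ 3 and 51 ≡ 3 (mod 4), so (11/51) = −(51/11).
Reduce top mod 11: now compute (7/11).
Reciprocity: 7 ≡ 3 and 11 ≡ 3 (mod 4), so (7/11) = −(11/7).
Reduce top mod 7: now compute (4/7).
Pull out 2^2: since 7 ≡ 7 (mod 8), (2/7) = +1, so (2/7)^2 = +1.
Reached (1/7) = 1. Collecting the sign flips along the way, the symbol is -1.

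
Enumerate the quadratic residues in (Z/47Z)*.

Square k = 1,…,23 (k and 47−k give the same square):
1²=1, 2²=4, 3²=9, 4²=16, 5²=25, 6²=36, 7²≡2, 8²≡17, 9²≡34, 10²≡6, 11²≡27, 12²≡3, 13²≡28, 14²≡8, 15²≡37, 16²≡21, 17²≡7, 18²≡42, 19²≡32, 20²≡24, 21²≡18, 22²≡14, 23²≡12 (mod 47).
So the quadratic residues mod 47 are {1, 2, 3, 4, 6, 7, 8, 9, 12, 14, 16, 17, 18, 21, 24, 25, 27, 28, 32, 34, 36, 37, 42}.

1 2 3 4 6 7 8 9 12 14 16 17 18 21 24 25 27 28 32 34 36 37 42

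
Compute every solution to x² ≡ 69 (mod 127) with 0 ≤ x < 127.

14, 113

Since 127 ≡ 3 (mod 4), a square root of 69 is 69^((127+1)/4) = 69^32 mod 127.
Repeated squaring: 69^2≡62, 69^4≡34, 69^8≡13, 69^16≡42, 69^32≡113 (mod 127).
69^32 = 69^(32) ≡ 113 (mod 127).
Check: 113² = 12769 ≡ 69 (mod 127). The two roots are 14 and 113.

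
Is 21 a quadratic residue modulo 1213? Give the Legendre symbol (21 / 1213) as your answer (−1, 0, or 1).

Reciprocity: 21 ≡ 1 and 1213 ≡ 1 (mod 4), so (21/1213) = +(1213/21).
Reduce top mod 21: now compute (16/21).
Pull out 2^4: since 21 ≡ 5 (mod 8), (2/21) = -1, so (2/21)^4 = +1.
Reached (1/21) = 1. Collecting the sign flips along the way, the symbol is +1.

1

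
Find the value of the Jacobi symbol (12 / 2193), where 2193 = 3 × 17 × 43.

Pull out 2^2: since 2193 ≡ 1 (mod 8), (2/2193) = +1, so (2/2193)^2 = +1.
Reciprocity: 3 ≡ 3 and 2193 ≡ 1 (mod 4), so (3/2193) = +(2193/3).
Reduce top mod 3: now compute (0/3).
Top reduces to 0: gcd > 1, so the symbol is 0.

0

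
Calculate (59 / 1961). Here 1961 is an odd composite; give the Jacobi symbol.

Reciprocity: 59 ≡ 3 and 1961 ≡ 1 (mod 4), so (59/1961) = +(1961/59).
Reduce top mod 59: now compute (14/59).
Pull out 2: since 59 ≡ 3 (mod 8), (2/59) = -1.
Reciprocity: 7 ≡ 3 and 59 ≡ 3 (mod 4), so (7/59) = −(59/7).
Reduce top mod 7: now compute (3/7).
Reciprocity: 3 ≡ 3 and 7 ≡ 3 (mod 4), so (3/7) = −(7/3).
Reduce top mod 3: now compute (1/3).
Reached (1/3) = 1. Collecting the sign flips along the way, the symbol is -1.

-1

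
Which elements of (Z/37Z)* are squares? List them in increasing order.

1,3,4,7,9,10,11,12,16,21,25,26,27,28,30,33,34,36

Square k = 1,…,18 (k and 37−k give the same square):
1²=1, 2²=4, 3²=9, 4²=16, 5²=25, 6²=36, 7²≡12, 8²≡27, 9²≡7, 10²≡26, 11²≡10, 12²≡33, 13²≡21, 14²≡11, 15²≡3, 16²≡34, 17²≡30, 18²≡28 (mod 37).
So the quadratic residues mod 37 are {1, 3, 4, 7, 9, 10, 11, 12, 16, 21, 25, 26, 27, 28, 30, 33, 34, 36}.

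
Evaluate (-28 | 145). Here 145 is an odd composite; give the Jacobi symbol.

First reduce: -28 ≡ 117 (mod 145).
Reciprocity: 117 ≡ 1 and 145 ≡ 1 (mod 4), so (117/145) = +(145/117).
Reduce top mod 117: now compute (28/117).
Pull out 2^2: since 117 ≡ 5 (mod 8), (2/117) = -1, so (2/117)^2 = +1.
Reciprocity: 7 ≡ 3 and 117 ≡ 1 (mod 4), so (7/117) = +(117/7).
Reduce top mod 7: now compute (5/7).
Reciprocity: 5 ≡ 1 and 7 ≡ 3 (mod 4), so (5/7) = +(7/5).
Reduce top mod 5: now compute (2/5).
Pull out 2: since 5 ≡ 5 (mod 8), (2/5) = -1.
Reached (1/5) = 1. Collecting the sign flips along the way, the symbol is -1.

-1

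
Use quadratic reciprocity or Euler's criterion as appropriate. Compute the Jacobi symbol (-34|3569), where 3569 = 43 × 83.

1

First reduce: -34 ≡ 3535 (mod 3569).
Reciprocity: 3535 ≡ 3 and 3569 ≡ 1 (mod 4), so (3535/3569) = +(3569/3535).
Reduce top mod 3535: now compute (34/3535).
Pull out 2: since 3535 ≡ 7 (mod 8), (2/3535) = +1.
Reciprocity: 17 ≡ 1 and 3535 ≡ 3 (mod 4), so (17/3535) = +(3535/17).
Reduce top mod 17: now compute (16/17).
Pull out 2^4: since 17 ≡ 1 (mod 8), (2/17) = +1, so (2/17)^4 = +1.
Reached (1/17) = 1. Collecting the sign flips along the way, the symbol is +1.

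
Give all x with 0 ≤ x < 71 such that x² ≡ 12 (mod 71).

15, 56

Since 71 ≡ 3 (mod 4), a square root of 12 is 12^((71+1)/4) = 12^18 mod 71.
Repeated squaring: 12^2≡2, 12^4≡4, 12^8≡16, 12^16≡43 (mod 71).
12^18 = 12^(16+2) ≡ 15 (mod 71).
Check: 15² = 225 ≡ 12 (mod 71). The two roots are 15 and 56.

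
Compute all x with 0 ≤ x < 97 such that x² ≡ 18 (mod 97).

97 ≡ 1 (mod 4), so we find a root by search.
Trying successive values, 42² = 1764 ≡ 18 (mod 97). The other root is 97 − 42 = 55.

42, 55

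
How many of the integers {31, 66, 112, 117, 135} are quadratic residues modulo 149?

(31/149) = +1 → QR.
(66/149) = -1 → non-residue.
(112/149) = +1 → QR.
(117/149) = -1 → non-residue.
(135/149) = -1 → non-residue.
Total quadratic residues among the 5: 2.

2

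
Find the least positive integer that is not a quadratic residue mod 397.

2

(2/397) = −1, so 2 is the smallest positive non-residue mod 397.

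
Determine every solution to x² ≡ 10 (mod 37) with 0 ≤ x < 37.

11, 26

37 ≡ 1 (mod 4), so we find a root by search.
Trying successive values, 11² = 121 ≡ 10 (mod 37). The other root is 37 − 11 = 26.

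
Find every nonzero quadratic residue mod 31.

1,2,4,5,7,8,9,10,14,16,18,19,20,25,28

Square k = 1,…,15 (k and 31−k give the same square):
1²=1, 2²=4, 3²=9, 4²=16, 5²=25, 6²≡5, 7²≡18, 8²≡2, 9²≡19, 10²≡7, 11²≡28, 12²≡20, 13²≡14, 14²≡10, 15²≡8 (mod 31).
So the quadratic residues mod 31 are {1, 2, 4, 5, 7, 8, 9, 10, 14, 16, 18, 19, 20, 25, 28}.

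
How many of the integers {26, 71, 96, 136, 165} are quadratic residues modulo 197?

(26/197) = +1 → QR.
(71/197) = -1 → non-residue.
(96/197) = +1 → QR.
(136/197) = +1 → QR.
(165/197) = -1 → non-residue.
Total quadratic residues among the 5: 3.

3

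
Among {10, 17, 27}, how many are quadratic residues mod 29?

(10/29) = -1 → non-residue.
(17/29) = -1 → non-residue.
(27/29) = -1 → non-residue.
Total quadratic residues among the 3: 0.

0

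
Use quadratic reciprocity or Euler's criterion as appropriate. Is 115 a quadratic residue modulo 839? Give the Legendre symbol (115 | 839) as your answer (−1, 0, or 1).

Reciprocity: 115 ≡ 3 and 839 ≡ 3 (mod 4), so (115/839) = −(839/115).
Reduce top mod 115: now compute (34/115).
Pull out 2: since 115 ≡ 3 (mod 8), (2/115) = -1.
Reciprocity: 17 ≡ 1 and 115 ≡ 3 (mod 4), so (17/115) = +(115/17).
Reduce top mod 17: now compute (13/17).
Reciprocity: 13 ≡ 1 and 17 ≡ 1 (mod 4), so (13/17) = +(17/13).
Reduce top mod 13: now compute (4/13).
Pull out 2^2: since 13 ≡ 5 (mod 8), (2/13) = -1, so (2/13)^2 = +1.
Reached (1/13) = 1. Collecting the sign flips along the way, the symbol is +1.

1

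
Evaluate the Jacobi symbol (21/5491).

-1

Reciprocity: 21 ≡ 1 and 5491 ≡ 3 (mod 4), so (21/5491) = +(5491/21).
Reduce top mod 21: now compute (10/21).
Pull out 2: since 21 ≡ 5 (mod 8), (2/21) = -1.
Reciprocity: 5 ≡ 1 and 21 ≡ 1 (mod 4), so (5/21) = +(21/5).
Reduce top mod 5: now compute (1/5).
Reached (1/5) = 1. Collecting the sign flips along the way, the symbol is -1.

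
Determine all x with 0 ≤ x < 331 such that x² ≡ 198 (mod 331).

23, 308

Since 331 ≡ 3 (mod 4), a square root of 198 is 198^((331+1)/4) = 198^83 mod 331.
Repeated squaring: 198^2≡146, 198^4≡132, 198^8≡212, 198^16≡259, 198^32≡219, 198^64≡297 (mod 331).
198^83 = 198^(64+16+2+1) ≡ 308 (mod 331).
Check: 308² = 94864 ≡ 198 (mod 331). The two roots are 23 and 308.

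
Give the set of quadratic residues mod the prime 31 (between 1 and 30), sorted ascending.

Square k = 1,…,15 (k and 31−k give the same square):
1²=1, 2²=4, 3²=9, 4²=16, 5²=25, 6²≡5, 7²≡18, 8²≡2, 9²≡19, 10²≡7, 11²≡28, 12²≡20, 13²≡14, 14²≡10, 15²≡8 (mod 31).
So the quadratic residues mod 31 are {1, 2, 4, 5, 7, 8, 9, 10, 14, 16, 18, 19, 20, 25, 28}.

1,2,4,5,7,8,9,10,14,16,18,19,20,25,28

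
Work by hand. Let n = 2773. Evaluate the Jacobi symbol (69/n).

1

Reciprocity: 69 ≡ 1 and 2773 ≡ 1 (mod 4), so (69/2773) = +(2773/69).
Reduce top mod 69: now compute (13/69).
Reciprocity: 13 ≡ 1 and 69 ≡ 1 (mod 4), so (13/69) = +(69/13).
Reduce top mod 13: now compute (4/13).
Pull out 2^2: since 13 ≡ 5 (mod 8), (2/13) = -1, so (2/13)^2 = +1.
Reached (1/13) = 1. Collecting the sign flips along the way, the symbol is +1.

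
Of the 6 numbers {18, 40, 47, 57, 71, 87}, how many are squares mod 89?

6

(18/89) = +1 → QR.
(40/89) = +1 → QR.
(47/89) = +1 → QR.
(57/89) = +1 → QR.
(71/89) = +1 → QR.
(87/89) = +1 → QR.
Total quadratic residues among the 6: 6.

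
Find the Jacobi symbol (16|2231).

Pull out 2^4: since 2231 ≡ 7 (mod 8), (2/2231) = +1, so (2/2231)^4 = +1.
Reached (1/2231) = 1. Collecting the sign flips along the way, the symbol is +1.

1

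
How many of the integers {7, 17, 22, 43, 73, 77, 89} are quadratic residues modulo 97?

4

(7/97) = -1 → non-residue.
(17/97) = -1 → non-residue.
(22/97) = +1 → QR.
(43/97) = +1 → QR.
(73/97) = +1 → QR.
(77/97) = -1 → non-residue.
(89/97) = +1 → QR.
Total quadratic residues among the 7: 4.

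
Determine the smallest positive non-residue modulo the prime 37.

(2/37) = −1, so 2 is the smallest positive non-residue mod 37.

2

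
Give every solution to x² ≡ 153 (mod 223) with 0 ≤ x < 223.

Since 223 ≡ 3 (mod 4), a square root of 153 is 153^((223+1)/4) = 153^56 mod 223.
Repeated squaring: 153^2≡217, 153^4≡36, 153^8≡181, 153^16≡203, 153^32≡177 (mod 223).
153^56 = 153^(32+16+8) ≡ 162 (mod 223).
Check: 162² = 26244 ≡ 153 (mod 223). The two roots are 61 and 162.

61, 162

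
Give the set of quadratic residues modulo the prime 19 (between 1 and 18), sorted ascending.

Square k = 1,…,9 (k and 19−k give the same square):
1²=1, 2²=4, 3²=9, 4²=16, 5²≡6, 6²≡17, 7²≡11, 8²≡7, 9²≡5 (mod 19).
So the quadratic residues mod 19 are {1, 4, 5, 6, 7, 9, 11, 16, 17}.

1,4,5,6,7,9,11,16,17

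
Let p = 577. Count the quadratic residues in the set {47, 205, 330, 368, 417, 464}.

(47/577) = -1 → non-residue.
(205/577) = +1 → QR.
(330/577) = -1 → non-residue.
(368/577) = +1 → QR.
(417/577) = -1 → non-residue.
(464/577) = -1 → non-residue.
Total quadratic residues among the 6: 2.

2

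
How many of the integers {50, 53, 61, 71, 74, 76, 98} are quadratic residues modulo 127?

(50/127) = +1 → QR.
(53/127) = -1 → non-residue.
(61/127) = +1 → QR.
(71/127) = +1 → QR.
(74/127) = +1 → QR.
(76/127) = +1 → QR.
(98/127) = +1 → QR.
Total quadratic residues among the 7: 6.

6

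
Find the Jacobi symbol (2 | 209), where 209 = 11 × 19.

Pull out 2: since 209 ≡ 1 (mod 8), (2/209) = +1.
Reached (1/209) = 1. Collecting the sign flips along the way, the symbol is +1.

1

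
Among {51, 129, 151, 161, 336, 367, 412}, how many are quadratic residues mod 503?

4

(51/503) = -1 → non-residue.
(129/503) = +1 → QR.
(151/503) = -1 → non-residue.
(161/503) = +1 → QR.
(336/503) = +1 → QR.
(367/503) = +1 → QR.
(412/503) = -1 → non-residue.
Total quadratic residues among the 7: 4.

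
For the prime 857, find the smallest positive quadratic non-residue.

(2/857) = +1, so 2 is a residue.
(3/857) = −1, so 3 is the smallest positive non-residue mod 857.

3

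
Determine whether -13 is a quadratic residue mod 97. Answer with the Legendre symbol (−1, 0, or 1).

-1

First reduce: -13 ≡ 84 (mod 97).
Pull out 2^2: since 97 ≡ 1 (mod 8), (2/97) = +1, so (2/97)^2 = +1.
Reciprocity: 21 ≡ 1 and 97 ≡ 1 (mod 4), so (21/97) = +(97/21).
Reduce top mod 21: now compute (13/21).
Reciprocity: 13 ≡ 1 and 21 ≡ 1 (mod 4), so (13/21) = +(21/13).
Reduce top mod 13: now compute (8/13).
Pull out 2^3: since 13 ≡ 5 (mod 8), (2/13) = -1, so (2/13)^3 = -1.
Reached (1/13) = 1. Collecting the sign flips along the way, the symbol is -1.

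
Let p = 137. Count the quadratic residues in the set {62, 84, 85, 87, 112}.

(62/137) = -1 → non-residue.
(84/137) = -1 → non-residue.
(85/137) = -1 → non-residue.
(87/137) = +1 → QR.
(112/137) = +1 → QR.
Total quadratic residues among the 5: 2.

2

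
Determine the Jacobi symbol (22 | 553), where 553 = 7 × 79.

1

Pull out 2: since 553 ≡ 1 (mod 8), (2/553) = +1.
Reciprocity: 11 ≡ 3 and 553 ≡ 1 (mod 4), so (11/553) = +(553/11).
Reduce top mod 11: now compute (3/11).
Reciprocity: 3 ≡ 3 and 11 ≡ 3 (mod 4), so (3/11) = −(11/3).
Reduce top mod 3: now compute (2/3).
Pull out 2: since 3 ≡ 3 (mod 8), (2/3) = -1.
Reached (1/3) = 1. Collecting the sign flips along the way, the symbol is +1.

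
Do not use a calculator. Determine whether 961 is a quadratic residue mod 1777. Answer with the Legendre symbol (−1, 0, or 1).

Reciprocity: 961 ≡ 1 and 1777 ≡ 1 (mod 4), so (961/1777) = +(1777/961).
Reduce top mod 961: now compute (816/961).
Pull out 2^4: since 961 ≡ 1 (mod 8), (2/961) = +1, so (2/961)^4 = +1.
Reciprocity: 51 ≡ 3 and 961 ≡ 1 (mod 4), so (51/961) = +(961/51).
Reduce top mod 51: now compute (43/51).
Reciprocity: 43 ≡ 3 and 51 ≡ 3 (mod 4), so (43/51) = −(51/43).
Reduce top mod 43: now compute (8/43).
Pull out 2^3: since 43 ≡ 3 (mod 8), (2/43) = -1, so (2/43)^3 = -1.
Reached (1/43) = 1. Collecting the sign flips along the way, the symbol is +1.

1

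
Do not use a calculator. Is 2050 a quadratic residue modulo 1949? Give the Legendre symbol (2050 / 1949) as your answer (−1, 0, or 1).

First reduce: 2050 ≡ 101 (mod 1949).
Reciprocity: 101 ≡ 1 and 1949 ≡ 1 (mod 4), so (101/1949) = +(1949/101).
Reduce top mod 101: now compute (30/101).
Pull out 2: since 101 ≡ 5 (mod 8), (2/101) = -1.
Reciprocity: 15 ≡ 3 and 101 ≡ 1 (mod 4), so (15/101) = +(101/15).
Reduce top mod 15: now compute (11/15).
Reciprocity: 11 ≡ 3 and 15 ≡ 3 (mod 4), so (11/15) = −(15/11).
Reduce top mod 11: now compute (4/11).
Pull out 2^2: since 11 ≡ 3 (mod 8), (2/11) = -1, so (2/11)^2 = +1.
Reached (1/11) = 1. Collecting the sign flips along the way, the symbol is +1.

1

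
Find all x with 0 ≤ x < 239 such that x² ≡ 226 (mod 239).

Since 239 ≡ 3 (mod 4), a square root of 226 is 226^((239+1)/4) = 226^60 mod 239.
Repeated squaring: 226^2≡169, 226^4≡120, 226^8≡60, 226^16≡15, 226^32≡225 (mod 239).
226^60 = 226^(32+16+8+4) ≡ 153 (mod 239).
Check: 153² = 23409 ≡ 226 (mod 239). The two roots are 86 and 153.

86, 153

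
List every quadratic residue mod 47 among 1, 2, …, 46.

Square k = 1,…,23 (k and 47−k give the same square):
1²=1, 2²=4, 3²=9, 4²=16, 5²=25, 6²=36, 7²≡2, 8²≡17, 9²≡34, 10²≡6, 11²≡27, 12²≡3, 13²≡28, 14²≡8, 15²≡37, 16²≡21, 17²≡7, 18²≡42, 19²≡32, 20²≡24, 21²≡18, 22²≡14, 23²≡12 (mod 47).
So the quadratic residues mod 47 are {1, 2, 3, 4, 6, 7, 8, 9, 12, 14, 16, 17, 18, 21, 24, 25, 27, 28, 32, 34, 36, 37, 42}.

1,2,3,4,6,7,8,9,12,14,16,17,18,21,24,25,27,28,32,34,36,37,42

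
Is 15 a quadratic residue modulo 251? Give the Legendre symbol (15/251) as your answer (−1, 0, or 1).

Euler's criterion: (15/251) ≡ 15^125 (mod 251).
15^2 ≡ 225 (mod 251)
15^4 ≡ 174 (mod 251)
15^8 ≡ 156 (mod 251)
15^16 ≡ 240 (mod 251)
15^32 ≡ 121 (mod 251)
15^64 ≡ 83 (mod 251)
15^125 = 15^(64+32+16+8+4+1) ≡ 1 (mod 251).
Result is 1, so (15/251) = 1.

1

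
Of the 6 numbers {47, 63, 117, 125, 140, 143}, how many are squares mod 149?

5

(47/149) = +1 → QR.
(63/149) = +1 → QR.
(117/149) = -1 → non-residue.
(125/149) = +1 → QR.
(140/149) = +1 → QR.
(143/149) = +1 → QR.
Total quadratic residues among the 6: 5.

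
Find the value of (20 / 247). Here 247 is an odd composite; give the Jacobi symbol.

Pull out 2^2: since 247 ≡ 7 (mod 8), (2/247) = +1, so (2/247)^2 = +1.
Reciprocity: 5 ≡ 1 and 247 ≡ 3 (mod 4), so (5/247) = +(247/5).
Reduce top mod 5: now compute (2/5).
Pull out 2: since 5 ≡ 5 (mod 8), (2/5) = -1.
Reached (1/5) = 1. Collecting the sign flips along the way, the symbol is -1.

-1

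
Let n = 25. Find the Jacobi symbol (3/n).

1

Reciprocity: 3 ≡ 3 and 25 ≡ 1 (mod 4), so (3/25) = +(25/3).
Reduce top mod 3: now compute (1/3).
Reached (1/3) = 1. Collecting the sign flips along the way, the symbol is +1.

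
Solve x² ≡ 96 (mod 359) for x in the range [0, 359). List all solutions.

177, 182

Since 359 ≡ 3 (mod 4), a square root of 96 is 96^((359+1)/4) = 96^90 mod 359.
Repeated squaring: 96^2≡241, 96^4≡282, 96^8≡185, 96^16≡120, 96^32≡40, 96^64≡164 (mod 359).
96^90 = 96^(64+16+8+2) ≡ 182 (mod 359).
Check: 182² = 33124 ≡ 96 (mod 359). The two roots are 177 and 182.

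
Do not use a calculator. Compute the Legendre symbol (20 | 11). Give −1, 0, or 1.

1

Euler's criterion: (20/11) ≡ 9^5 (mod 11).
9^2 ≡ 4 (mod 11)
9^4 ≡ 5 (mod 11)
9^5 = 9^(4+1) ≡ 1 (mod 11).
Result is 1, so (20/11) = 1.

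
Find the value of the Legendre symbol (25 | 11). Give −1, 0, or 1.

First reduce: 25 ≡ 3 (mod 11).
Reciprocity: 3 ≡ 3 and 11 ≡ 3 (mod 4), so (3/11) = −(11/3).
Reduce top mod 3: now compute (2/3).
Pull out 2: since 3 ≡ 3 (mod 8), (2/3) = -1.
Reached (1/3) = 1. Collecting the sign flips along the way, the symbol is +1.

1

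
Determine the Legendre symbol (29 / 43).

Reciprocity: 29 ≡ 1 and 43 ≡ 3 (mod 4), so (29/43) = +(43/29).
Reduce top mod 29: now compute (14/29).
Pull out 2: since 29 ≡ 5 (mod 8), (2/29) = -1.
Reciprocity: 7 ≡ 3 and 29 ≡ 1 (mod 4), so (7/29) = +(29/7).
Reduce top mod 7: now compute (1/7).
Reached (1/7) = 1. Collecting the sign flips along the way, the symbol is -1.

-1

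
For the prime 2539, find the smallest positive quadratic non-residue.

(2/2539) = −1, so 2 is the smallest positive non-residue mod 2539.

2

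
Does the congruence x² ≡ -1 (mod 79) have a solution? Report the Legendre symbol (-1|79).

First reduce: -1 ≡ 78 (mod 79).
Pull out 2: since 79 ≡ 7 (mod 8), (2/79) = +1.
Reciprocity: 39 ≡ 3 and 79 ≡ 3 (mod 4), so (39/79) = −(79/39).
Reduce top mod 39: now compute (1/39).
Reached (1/39) = 1. Collecting the sign flips along the way, the symbol is -1.

-1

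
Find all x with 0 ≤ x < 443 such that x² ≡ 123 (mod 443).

218, 225

Since 443 ≡ 3 (mod 4), a square root of 123 is 123^((443+1)/4) = 123^111 mod 443.
Repeated squaring: 123^2≡67, 123^4≡59, 123^8≡380, 123^16≡425, 123^32≡324, 123^64≡428 (mod 443).
123^111 = 123^(64+32+8+4+2+1) ≡ 225 (mod 443).
Check: 225² = 50625 ≡ 123 (mod 443). The two roots are 218 and 225.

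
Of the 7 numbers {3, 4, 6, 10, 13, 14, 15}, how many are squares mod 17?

3

(3/17) = -1 → non-residue.
(4/17) = +1 → QR.
(6/17) = -1 → non-residue.
(10/17) = -1 → non-residue.
(13/17) = +1 → QR.
(14/17) = -1 → non-residue.
(15/17) = +1 → QR.
Total quadratic residues among the 7: 3.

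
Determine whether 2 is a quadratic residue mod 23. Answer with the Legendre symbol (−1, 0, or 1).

1

Pull out 2: since 23 ≡ 7 (mod 8), (2/23) = +1.
Reached (1/23) = 1. Collecting the sign flips along the way, the symbol is +1.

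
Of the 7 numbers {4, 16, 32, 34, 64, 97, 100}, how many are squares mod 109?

(4/109) = +1 → QR.
(16/109) = +1 → QR.
(32/109) = -1 → non-residue.
(34/109) = +1 → QR.
(64/109) = +1 → QR.
(97/109) = +1 → QR.
(100/109) = +1 → QR.
Total quadratic residues among the 7: 6.

6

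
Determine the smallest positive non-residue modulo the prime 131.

2

(2/131) = −1, so 2 is the smallest positive non-residue mod 131.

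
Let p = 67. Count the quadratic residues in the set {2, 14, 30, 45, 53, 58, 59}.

(2/67) = -1 → non-residue.
(14/67) = +1 → QR.
(30/67) = -1 → non-residue.
(45/67) = -1 → non-residue.
(53/67) = -1 → non-residue.
(58/67) = -1 → non-residue.
(59/67) = +1 → QR.
Total quadratic residues among the 7: 2.

2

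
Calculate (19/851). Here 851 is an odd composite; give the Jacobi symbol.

Reciprocity: 19 ≡ 3 and 851 ≡ 3 (mod 4), so (19/851) = −(851/19).
Reduce top mod 19: now compute (15/19).
Reciprocity: 15 ≡ 3 and 19 ≡ 3 (mod 4), so (15/19) = −(19/15).
Reduce top mod 15: now compute (4/15).
Pull out 2^2: since 15 ≡ 7 (mod 8), (2/15) = +1, so (2/15)^2 = +1.
Reached (1/15) = 1. Collecting the sign flips along the way, the symbol is +1.

1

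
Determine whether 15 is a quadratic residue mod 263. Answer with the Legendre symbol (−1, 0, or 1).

Reciprocity: 15 ≡ 3 and 263 ≡ 3 (mod 4), so (15/263) = −(263/15).
Reduce top mod 15: now compute (8/15).
Pull out 2^3: since 15 ≡ 7 (mod 8), (2/15) = +1, so (2/15)^3 = +1.
Reached (1/15) = 1. Collecting the sign flips along the way, the symbol is -1.

-1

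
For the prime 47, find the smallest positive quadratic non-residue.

(2/47) = +1, so 2 is a residue.
(3/47) = +1, so 3 is a residue.
(4/47) = +1, so 4 is a residue.
(5/47) = −1, so 5 is the smallest positive non-residue mod 47.

5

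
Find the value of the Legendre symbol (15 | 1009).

1

Euler's criterion: (15/1009) ≡ 15^504 (mod 1009).
15^2 ≡ 225 (mod 1009)
15^4 ≡ 175 (mod 1009)
15^8 ≡ 355 (mod 1009)
15^16 ≡ 909 (mod 1009)
15^32 ≡ 919 (mod 1009)
15^64 ≡ 28 (mod 1009)
15^128 ≡ 784 (mod 1009)
15^256 ≡ 175 (mod 1009)
15^504 = 15^(256+128+64+32+16+8) ≡ 1 (mod 1009).
Result is 1, so (15/1009) = 1.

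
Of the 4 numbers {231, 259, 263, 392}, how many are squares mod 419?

(231/419) = -1 → non-residue.
(259/419) = +1 → QR.
(263/419) = -1 → non-residue.
(392/419) = -1 → non-residue.
Total quadratic residues among the 4: 1.

1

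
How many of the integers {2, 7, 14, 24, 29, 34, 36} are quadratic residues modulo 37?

(2/37) = -1 → non-residue.
(7/37) = +1 → QR.
(14/37) = -1 → non-residue.
(24/37) = -1 → non-residue.
(29/37) = -1 → non-residue.
(34/37) = +1 → QR.
(36/37) = +1 → QR.
Total quadratic residues among the 7: 3.

3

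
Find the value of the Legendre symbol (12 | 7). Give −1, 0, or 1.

Euler's criterion: (12/7) ≡ 5^3 (mod 7).
5^2 ≡ 4 (mod 7)
5^3 = 5^(2+1) ≡ 6 (mod 7).
Result is 6 ≡ −1, so (12/7) = −1.

-1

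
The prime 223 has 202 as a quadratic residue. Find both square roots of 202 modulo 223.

47, 176

Since 223 ≡ 3 (mod 4), a square root of 202 is 202^((223+1)/4) = 202^56 mod 223.
Repeated squaring: 202^2≡218, 202^4≡25, 202^8≡179, 202^16≡152, 202^32≡135 (mod 223).
202^56 = 202^(32+16+8) ≡ 47 (mod 223).
Check: 47² = 2209 ≡ 202 (mod 223). The two roots are 47 and 176.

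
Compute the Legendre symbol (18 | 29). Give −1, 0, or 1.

Pull out 2: since 29 ≡ 5 (mod 8), (2/29) = -1.
Reciprocity: 9 ≡ 1 and 29 ≡ 1 (mod 4), so (9/29) = +(29/9).
Reduce top mod 9: now compute (2/9).
Pull out 2: since 9 ≡ 1 (mod 8), (2/9) = +1.
Reached (1/9) = 1. Collecting the sign flips along the way, the symbol is -1.

-1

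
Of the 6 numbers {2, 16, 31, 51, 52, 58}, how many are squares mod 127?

(2/127) = +1 → QR.
(16/127) = +1 → QR.
(31/127) = +1 → QR.
(51/127) = -1 → non-residue.
(52/127) = +1 → QR.
(58/127) = -1 → non-residue.
Total quadratic residues among the 6: 4.

4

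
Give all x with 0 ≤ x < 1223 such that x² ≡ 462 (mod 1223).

Since 1223 ≡ 3 (mod 4), a square root of 462 is 462^((1223+1)/4) = 462^306 mod 1223.
Repeated squaring: 462^2≡642, 462^4≡13, 462^8≡169, 462^16≡432, 462^32≡728, 462^64≡425, 462^128≡844, 462^256≡550 (mod 1223).
462^306 = 462^(256+32+16+2) ≡ 624 (mod 1223).
Check: 624² = 389376 ≡ 462 (mod 1223). The two roots are 599 and 624.

599, 624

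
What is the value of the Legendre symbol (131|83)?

Euler's criterion: (131/83) ≡ 48^41 (mod 83).
48^2 ≡ 63 (mod 83)
48^4 ≡ 68 (mod 83)
48^8 ≡ 59 (mod 83)
48^16 ≡ 78 (mod 83)
48^32 ≡ 25 (mod 83)
48^41 = 48^(32+8+1) ≡ 1 (mod 83).
Result is 1, so (131/83) = 1.

1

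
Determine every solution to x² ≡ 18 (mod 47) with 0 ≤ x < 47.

Since 47 ≡ 3 (mod 4), a square root of 18 is 18^((47+1)/4) = 18^12 mod 47.
Repeated squaring: 18^2≡42, 18^4≡25, 18^8≡14 (mod 47).
18^12 = 18^(8+4) ≡ 21 (mod 47).
Check: 21² = 441 ≡ 18 (mod 47). The two roots are 21 and 26.

21, 26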